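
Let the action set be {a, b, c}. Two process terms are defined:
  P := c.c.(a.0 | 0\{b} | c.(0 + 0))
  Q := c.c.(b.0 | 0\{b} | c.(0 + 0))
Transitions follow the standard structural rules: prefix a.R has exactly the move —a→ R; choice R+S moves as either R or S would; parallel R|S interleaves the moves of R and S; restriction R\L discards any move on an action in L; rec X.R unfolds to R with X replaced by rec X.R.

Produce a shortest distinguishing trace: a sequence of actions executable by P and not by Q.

cca

Reachable graph of P (6 states):
  p0 = c.c.(a.0 | 0\{b} | c.(0 + 0)) ⊢ --c--▸ p1
  p1 = c.(a.0 | 0\{b} | c.(0 + 0)) ⊢ --c--▸ p2
  p2 = a.0 | 0\{b} | c.(0 + 0) ⊢ --a--▸ p3, --c--▸ p4
  p3 = 0 | 0\{b} | c.(0 + 0) ⊢ --c--▸ p5
  p4 = a.0 | 0\{b} | (0 + 0) ⊢ --a--▸ p5
  p5 = 0 | 0\{b} | (0 + 0) ⊢ stopped
Reachable graph of Q (6 states):
  q0 = c.c.(b.0 | 0\{b} | c.(0 + 0)) ⊢ --c--▸ q1
  q1 = c.(b.0 | 0\{b} | c.(0 + 0)) ⊢ --c--▸ q2
  q2 = b.0 | 0\{b} | c.(0 + 0) ⊢ --b--▸ q3, --c--▸ q4
  q3 = 0 | 0\{b} | c.(0 + 0) ⊢ --c--▸ q5
  q4 = b.0 | 0\{b} | (0 + 0) ⊢ --b--▸ q5
  q5 = 0 | 0\{b} | (0 + 0) ⊢ stopped
Trace ⟨cca⟩ through P, begin at {p0}:
  [1] c ⇒ {p1}
  [2] c ⇒ {p2}
  [3] a ⇒ {p3}
  P completes σ.
Trace ⟨cca⟩ through Q, begin at {q0}:
  [1] c ⇒ {q1}
  [2] c ⇒ {q2}
  [3] a ⇒ ∅ (Q stuck)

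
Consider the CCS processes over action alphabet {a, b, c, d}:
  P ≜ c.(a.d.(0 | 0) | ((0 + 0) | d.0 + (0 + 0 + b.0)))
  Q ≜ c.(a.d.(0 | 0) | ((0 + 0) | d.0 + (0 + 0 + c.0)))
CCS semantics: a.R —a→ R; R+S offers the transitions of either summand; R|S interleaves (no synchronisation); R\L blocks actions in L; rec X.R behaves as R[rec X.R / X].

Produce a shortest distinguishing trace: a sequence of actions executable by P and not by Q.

LTS(P): 10 reachable states
  m0 = c.(a.d.(0 | 0) | ((0 + 0) | d.0 + (0 + 0 + b.0))) :: ··c··> m1
  m1 = a.d.(0 | 0) | ((0 + 0) | d.0 + (0 + 0 + b.0)) :: ··a··> m2, ··b··> m3, ··d··> m4
  m2 = d.(0 | 0) | ((0 + 0) | d.0 + (0 + 0 + b.0)) :: ··b··> m5, ··d··> m6, ··d··> m7
  m3 = a.d.(0 | 0) | 0 :: ··a··> m5
  m4 = a.d.(0 | 0) | ((0 + 0) | 0) :: ··a··> m7
  m5 = d.(0 | 0) | 0 :: ··d··> m8
  m6 = 0 | 0 | ((0 + 0) | d.0 + (0 + 0 + b.0)) :: ··b··> m8, ··d··> m9
  m7 = d.(0 | 0) | ((0 + 0) | 0) :: ··d··> m9
  m8 = 0 | 0 | 0 :: ·
  m9 = 0 | 0 | ((0 + 0) | 0) :: ·
LTS(Q): 10 reachable states
  n0 = c.(a.d.(0 | 0) | ((0 + 0) | d.0 + (0 + 0 + c.0))) :: ··c··> n1
  n1 = a.d.(0 | 0) | ((0 + 0) | d.0 + (0 + 0 + c.0)) :: ··a··> n2, ··c··> n3, ··d··> n4
  n2 = d.(0 | 0) | ((0 + 0) | d.0 + (0 + 0 + c.0)) :: ··c··> n5, ··d··> n6, ··d··> n7
  n3 = a.d.(0 | 0) | 0 :: ··a··> n5
  n4 = a.d.(0 | 0) | ((0 + 0) | 0) :: ··a··> n7
  n5 = d.(0 | 0) | 0 :: ··d··> n8
  n6 = 0 | 0 | ((0 + 0) | d.0 + (0 + 0 + c.0)) :: ··c··> n8, ··d··> n9
  n7 = d.(0 | 0) | ((0 + 0) | 0) :: ··d··> n9
  n8 = 0 | 0 | 0 :: ·
  n9 = 0 | 0 | ((0 + 0) | 0) :: ·
Run σ = ⟨cb⟩ on P: start {m0}
  after c @ step 1: {m1}
  after b @ step 2: {m3}
  — P admits the full trace.
Run σ = ⟨cb⟩ on Q: start {n0}
  after c @ step 1: {n1}
  after b @ step 2: ∅ (Q stuck)

cb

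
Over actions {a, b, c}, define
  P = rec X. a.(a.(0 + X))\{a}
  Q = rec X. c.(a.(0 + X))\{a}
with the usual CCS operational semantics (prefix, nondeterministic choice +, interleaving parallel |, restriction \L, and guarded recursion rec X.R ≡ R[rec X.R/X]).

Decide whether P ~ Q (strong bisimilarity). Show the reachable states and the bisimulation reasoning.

P ≁ Q

Reachable graph of P (2 states):
  m0 = rec X. a.(a.(0 + X))\{a} ⊢ -a-> m1
  m1 = (a.(0 + (rec X. a.(a.(0 + X))\{a})))\{a} ⊢ deadlocked
Reachable graph of Q (2 states):
  n0 = rec X. c.(a.(0 + X))\{a} ⊢ -c-> n1
  n1 = (a.(0 + (rec X. c.(a.(0 + X))\{a})))\{a} ⊢ deadlocked
Coarsest stable partition (strong bisimilarity classes):
  B0 = {m0}
  B1 = {m1, n1}
  B2 = {n0}
m0 ∈ B0, n0 ∈ B2 → different blocks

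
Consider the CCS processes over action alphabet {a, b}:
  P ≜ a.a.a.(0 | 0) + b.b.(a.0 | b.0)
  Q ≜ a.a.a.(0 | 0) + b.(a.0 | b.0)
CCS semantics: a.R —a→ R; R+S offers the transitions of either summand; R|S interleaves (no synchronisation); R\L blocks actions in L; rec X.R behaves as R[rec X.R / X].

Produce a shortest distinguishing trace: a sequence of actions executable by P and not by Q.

LTS(P): 8 reachable states
  u0 = a.a.a.(0 | 0) + b.b.(a.0 | b.0) → ··a··> u1, ··b··> u2
  u1 = a.a.(0 | 0) → ··a··> u3
  u2 = b.(a.0 | b.0) → ··b··> u4
  u3 = a.(0 | 0) → ··a··> u5
  u4 = a.0 | b.0 → ··a··> u6, ··b··> u7
  u5 = 0 | 0 → ·
  u6 = 0 | b.0 → ··b··> u5
  u7 = a.0 | 0 → ··a··> u5
LTS(Q): 7 reachable states
  v0 = a.a.a.(0 | 0) + b.(a.0 | b.0) → ··a··> v1, ··b··> v2
  v1 = a.a.(0 | 0) → ··a··> v3
  v2 = a.0 | b.0 → ··a··> v4, ··b··> v5
  v3 = a.(0 | 0) → ··a··> v6
  v4 = 0 | b.0 → ··b··> v6
  v5 = a.0 | 0 → ··a··> v6
  v6 = 0 | 0 → ·
Executing bbb from P (initial set {u0}):
  [1] b ⇒ {u2}
  [2] b ⇒ {u4}
  [3] b ⇒ {u7}
  P completes σ.
Executing bbb from Q (initial set {v0}):
  [1] b ⇒ {v2}
  [2] b ⇒ {v5}
  [3] b ⇒ ∅ (Q stuck)

bbb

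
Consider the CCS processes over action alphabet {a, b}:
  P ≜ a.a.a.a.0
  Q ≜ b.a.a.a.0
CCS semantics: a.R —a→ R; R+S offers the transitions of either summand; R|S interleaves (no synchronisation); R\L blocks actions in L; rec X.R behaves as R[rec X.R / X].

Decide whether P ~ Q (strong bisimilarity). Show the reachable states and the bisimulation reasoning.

P's transition system — 5 states:
  u0 = a.a.a.a.0 → =a=> u1
  u1 = a.a.a.0 → =a=> u2
  u2 = a.a.0 → =a=> u3
  u3 = a.0 → =a=> u4
  u4 = 0 → deadlocked
Q's transition system — 5 states:
  v0 = b.a.a.a.0 → =b=> v1
  v1 = a.a.a.0 → =a=> v2
  v2 = a.a.0 → =a=> v3
  v3 = a.0 → =a=> v4
  v4 = 0 → deadlocked
Partition-refinement fixed point:
  B0 = {u0}
  B1 = {u1, v1}
  B2 = {u2, v2}
  B3 = {u3, v3}
  B4 = {u4, v4}
  B5 = {v0}
u0 ∈ B0, v0 ∈ B5 → different blocks

NO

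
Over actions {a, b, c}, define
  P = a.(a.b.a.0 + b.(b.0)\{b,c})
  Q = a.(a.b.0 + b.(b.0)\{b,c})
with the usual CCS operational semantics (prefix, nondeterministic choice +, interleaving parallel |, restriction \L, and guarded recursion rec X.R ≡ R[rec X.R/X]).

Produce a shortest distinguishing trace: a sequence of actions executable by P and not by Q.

Reachable graph of P (6 states):
  u0 = a.(a.b.a.0 + b.(b.0)\{b,c}) | -a-> u1
  u1 = a.b.a.0 + b.(b.0)\{b,c} | -a-> u2, -b-> u3
  u2 = b.a.0 | -b-> u4
  u3 = (b.0)\{b,c} | ·
  u4 = a.0 | -a-> u5
  u5 = 0 | ·
Reachable graph of Q (5 states):
  v0 = a.(a.b.0 + b.(b.0)\{b,c}) | -a-> v1
  v1 = a.b.0 + b.(b.0)\{b,c} | -a-> v2, -b-> v3
  v2 = b.0 | -b-> v4
  v3 = (b.0)\{b,c} | ·
  v4 = 0 | ·
Run σ = ⟨aaba⟩ on P: start {u0}
  [1] a ⇒ {u1}
  [2] a ⇒ {u2}
  [3] b ⇒ {u4}
  [4] a ⇒ {u5}
  — P admits the full trace.
Run σ = ⟨aaba⟩ on Q: start {v0}
  [1] a ⇒ {v1}
  [2] a ⇒ {v2}
  [3] b ⇒ {v4}
  [4] a ⇒ no successor for Q

aaba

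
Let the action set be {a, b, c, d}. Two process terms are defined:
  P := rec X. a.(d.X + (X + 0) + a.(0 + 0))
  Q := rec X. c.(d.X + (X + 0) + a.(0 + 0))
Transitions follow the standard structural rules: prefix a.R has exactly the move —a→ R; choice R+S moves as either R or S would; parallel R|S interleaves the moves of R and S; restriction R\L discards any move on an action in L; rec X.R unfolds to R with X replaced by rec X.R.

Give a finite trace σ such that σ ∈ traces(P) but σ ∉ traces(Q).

a

Reachable graph of P (3 states):
  m0 = rec X. a.(d.X + (X + 0) + a.(0 + 0)) ⊢ --a--▸ m1
  m1 = d.(rec X. a.(d.X + (X + 0) + a.(0 + 0))) + ((rec X. a.(d.X + (X + 0) + a.(0 + 0))) + 0) + a.(0 + 0) ⊢ --a--▸ m1, --a--▸ m2, --d--▸ m0
  m2 = 0 + 0 ⊢ ∅
Reachable graph of Q (3 states):
  n0 = rec X. c.(d.X + (X + 0) + a.(0 + 0)) ⊢ --c--▸ n1
  n1 = d.(rec X. c.(d.X + (X + 0) + a.(0 + 0))) + ((rec X. c.(d.X + (X + 0) + a.(0 + 0))) + 0) + a.(0 + 0) ⊢ --a--▸ n2, --c--▸ n1, --d--▸ n0
  n2 = 0 + 0 ⊢ ∅
Executing a from P (initial set {m0}):
  [1] a ⇒ {m1}
  — P admits the full trace.
Executing a from Q (initial set {n0}):
  [1] a ⇒ no successor for Q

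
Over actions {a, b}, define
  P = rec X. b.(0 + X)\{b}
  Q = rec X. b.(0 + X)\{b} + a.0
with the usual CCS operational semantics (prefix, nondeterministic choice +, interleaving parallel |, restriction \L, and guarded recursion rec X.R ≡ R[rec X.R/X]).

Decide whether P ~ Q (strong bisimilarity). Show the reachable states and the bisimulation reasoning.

LTS(P): 2 reachable states
  p0 = rec X. b.(0 + X)\{b} has moves =b=> p1
  p1 = (0 + (rec X. b.(0 + X)\{b}))\{b} has moves ∅
LTS(Q): 4 reachable states
  q0 = rec X. b.(0 + X)\{b} + a.0 has moves =a=> q1, =b=> q2
  q1 = 0 has moves ∅
  q2 = (0 + (rec X. b.(0 + X)\{b} + a.0))\{b} has moves =a=> q3
  q3 = 0\{b} has moves ∅
Bisimilarity quotient blocks:
  B0 = {p0}
  B1 = {p1, q1, q3}
  B2 = {q0}
  B3 = {q2}
p0 ∈ B0, q0 ∈ B2 → different blocks

NO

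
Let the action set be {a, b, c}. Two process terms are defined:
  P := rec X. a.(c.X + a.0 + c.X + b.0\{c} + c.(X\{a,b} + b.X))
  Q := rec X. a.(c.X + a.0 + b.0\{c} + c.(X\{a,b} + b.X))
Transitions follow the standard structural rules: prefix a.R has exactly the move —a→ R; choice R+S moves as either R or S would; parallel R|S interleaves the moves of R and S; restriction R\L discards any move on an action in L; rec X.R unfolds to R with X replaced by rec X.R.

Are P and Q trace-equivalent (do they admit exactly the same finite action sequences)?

YES

Reachable graph of P (5 states):
  m0 = rec X. a.(c.X + a.0 + c.X + b.0\{c} + c.(X\{a,b} + b.X)) :: -a-> m1
  m1 = c.(rec X. a.(c.X + a.0 + c.X + b.0\{c} + c.(X\{a,b} + b.X))) + a.0 + c.(rec X. a.(c.X + a.0 + c.X + b.0\{c} + c.(X\{a,b} + b.X))) + b.0\{c} + c.((rec X. a.(c.X + a.0 + c.X + b.0\{c} + c.(X\{a,b} + b.X)))\{a,b} + b.(rec X. a.(c.X + a.0 + c.X + b.0\{c} + c.(X\{a,b} + b.X)))) :: -a-> m2, -b-> m3, -c-> m0, -c-> m4
  m2 = 0 :: ·
  m3 = 0\{c} :: ·
  m4 = (rec X. a.(c.X + a.0 + c.X + b.0\{c} + c.(X\{a,b} + b.X)))\{a,b} + b.(rec X. a.(c.X + a.0 + c.X + b.0\{c} + c.(X\{a,b} + b.X))) :: -b-> m0
Reachable graph of Q (5 states):
  n0 = rec X. a.(c.X + a.0 + b.0\{c} + c.(X\{a,b} + b.X)) :: -a-> n1
  n1 = c.(rec X. a.(c.X + a.0 + b.0\{c} + c.(X\{a,b} + b.X))) + a.0 + b.0\{c} + c.((rec X. a.(c.X + a.0 + b.0\{c} + c.(X\{a,b} + b.X)))\{a,b} + b.(rec X. a.(c.X + a.0 + b.0\{c} + c.(X\{a,b} + b.X)))) :: -a-> n2, -b-> n3, -c-> n0, -c-> n4
  n2 = 0 :: ·
  n3 = 0\{c} :: ·
  n4 = (rec X. a.(c.X + a.0 + b.0\{c} + c.(X\{a,b} + b.X)))\{a,b} + b.(rec X. a.(c.X + a.0 + b.0\{c} + c.(X\{a,b} + b.X))) :: -b-> n0
Partition-refinement fixed point:
  B0 = {m0, n0}
  B1 = {m1, n1}
  B2 = {m2, m3, n2, n3}
  B3 = {m4, n4}
m0 ∈ B0, n0 ∈ B0 → same block
Bisimilar ⇒ trace-equivalent.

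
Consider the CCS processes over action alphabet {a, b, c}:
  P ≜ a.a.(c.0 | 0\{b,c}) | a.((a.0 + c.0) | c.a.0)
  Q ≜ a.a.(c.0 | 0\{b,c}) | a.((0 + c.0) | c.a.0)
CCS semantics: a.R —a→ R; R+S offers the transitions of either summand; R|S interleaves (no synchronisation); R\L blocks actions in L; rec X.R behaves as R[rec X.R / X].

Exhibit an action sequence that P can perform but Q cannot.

aaaa

P's transition system — 28 states:
  s0 = a.a.(c.0 | 0\{b,c}) | a.((a.0 + c.0) | c.a.0) ⊢ =a=> s1, =a=> s2
  s1 = a.(c.0 | 0\{b,c}) | a.((a.0 + c.0) | c.a.0) ⊢ =a=> s3, =a=> s4
  s2 = a.a.(c.0 | 0\{b,c}) | ((a.0 + c.0) | c.a.0) ⊢ =a=> s3, =a=> s5, =c=> s5, =c=> s6
  s3 = a.(c.0 | 0\{b,c}) | ((a.0 + c.0) | c.a.0) ⊢ =a=> s7, =a=> s8, =c=> s7, =c=> s9
  s4 = c.0 | 0\{b,c} | a.((a.0 + c.0) | c.a.0) ⊢ =a=> s8, =c=> s10
  s5 = a.a.(c.0 | 0\{b,c}) | (0 | c.a.0) ⊢ =a=> s7, =c=> s11
  s6 = a.a.(c.0 | 0\{b,c}) | ((a.0 + c.0) | a.0) ⊢ =a=> s11, =a=> s12, =a=> s9, =c=> s11
  s7 = a.(c.0 | 0\{b,c}) | (0 | c.a.0) ⊢ =a=> s13, =c=> s14
  s8 = c.0 | 0\{b,c} | ((a.0 + c.0) | c.a.0) ⊢ =a=> s13, =c=> s13, =c=> s15, =c=> s16
  s9 = a.(c.0 | 0\{b,c}) | ((a.0 + c.0) | a.0) ⊢ =a=> s14, =a=> s16, =a=> s17, =c=> s14
  s10 = 0 | 0\{b,c} | a.((a.0 + c.0) | c.a.0) ⊢ =a=> s15
  s11 = a.a.(c.0 | 0\{b,c}) | (0 | a.0) ⊢ =a=> s14, =a=> s18
  s12 = a.a.(c.0 | 0\{b,c}) | ((a.0 + c.0) | 0) ⊢ =a=> s17, =a=> s18, =c=> s18
  s13 = c.0 | 0\{b,c} | (0 | c.a.0) ⊢ =c=> s19, =c=> s20
  s14 = a.(c.0 | 0\{b,c}) | (0 | a.0) ⊢ =a=> s20, =a=> s21
  s15 = 0 | 0\{b,c} | ((a.0 + c.0) | c.a.0) ⊢ =a=> s19, =c=> s19, =c=> s22
  s16 = c.0 | 0\{b,c} | ((a.0 + c.0) | a.0) ⊢ =a=> s20, =a=> s23, =c=> s20, =c=> s22
  s17 = a.(c.0 | 0\{b,c}) | ((a.0 + c.0) | 0) ⊢ =a=> s21, =a=> s23, =c=> s21
  s18 = a.a.(c.0 | 0\{b,c}) | (0 | 0) ⊢ =a=> s21
  s19 = 0 | 0\{b,c} | (0 | c.a.0) ⊢ =c=> s24
  s20 = c.0 | 0\{b,c} | (0 | a.0) ⊢ =a=> s25, =c=> s24
  s21 = a.(c.0 | 0\{b,c}) | (0 | 0) ⊢ =a=> s25
  s22 = 0 | 0\{b,c} | ((a.0 + c.0) | a.0) ⊢ =a=> s24, =a=> s26, =c=> s24
  s23 = c.0 | 0\{b,c} | ((a.0 + c.0) | 0) ⊢ =a=> s25, =c=> s25, =c=> s26
  s24 = 0 | 0\{b,c} | (0 | a.0) ⊢ =a=> s27
  s25 = c.0 | 0\{b,c} | (0 | 0) ⊢ =c=> s27
  s26 = 0 | 0\{b,c} | ((a.0 + c.0) | 0) ⊢ =a=> s27, =c=> s27
  s27 = 0 | 0\{b,c} | (0 | 0) ⊢ ∅
Q's transition system — 28 states:
  t0 = a.a.(c.0 | 0\{b,c}) | a.((0 + c.0) | c.a.0) ⊢ =a=> t1, =a=> t2
  t1 = a.(c.0 | 0\{b,c}) | a.((0 + c.0) | c.a.0) ⊢ =a=> t3, =a=> t4
  t2 = a.a.(c.0 | 0\{b,c}) | ((0 + c.0) | c.a.0) ⊢ =a=> t3, =c=> t5, =c=> t6
  t3 = a.(c.0 | 0\{b,c}) | ((0 + c.0) | c.a.0) ⊢ =a=> t7, =c=> t8, =c=> t9
  t4 = c.0 | 0\{b,c} | a.((0 + c.0) | c.a.0) ⊢ =a=> t7, =c=> t10
  t5 = a.a.(c.0 | 0\{b,c}) | ((0 + c.0) | a.0) ⊢ =a=> t11, =a=> t8, =c=> t12
  t6 = a.a.(c.0 | 0\{b,c}) | (0 | c.a.0) ⊢ =a=> t9, =c=> t12
  t7 = c.0 | 0\{b,c} | ((0 + c.0) | c.a.0) ⊢ =c=> t13, =c=> t14, =c=> t15
  t8 = a.(c.0 | 0\{b,c}) | ((0 + c.0) | a.0) ⊢ =a=> t14, =a=> t16, =c=> t17
  t9 = a.(c.0 | 0\{b,c}) | (0 | c.a.0) ⊢ =a=> t15, =c=> t17
  t10 = 0 | 0\{b,c} | a.((0 + c.0) | c.a.0) ⊢ =a=> t13
  t11 = a.a.(c.0 | 0\{b,c}) | ((0 + c.0) | 0) ⊢ =a=> t16, =c=> t18
  t12 = a.a.(c.0 | 0\{b,c}) | (0 | a.0) ⊢ =a=> t17, =a=> t18
  t13 = 0 | 0\{b,c} | ((0 + c.0) | c.a.0) ⊢ =c=> t19, =c=> t20
  t14 = c.0 | 0\{b,c} | ((0 + c.0) | a.0) ⊢ =a=> t21, =c=> t19, =c=> t22
  t15 = c.0 | 0\{b,c} | (0 | c.a.0) ⊢ =c=> t20, =c=> t22
  t16 = a.(c.0 | 0\{b,c}) | ((0 + c.0) | 0) ⊢ =a=> t21, =c=> t23
  t17 = a.(c.0 | 0\{b,c}) | (0 | a.0) ⊢ =a=> t22, =a=> t23
  t18 = a.a.(c.0 | 0\{b,c}) | (0 | 0) ⊢ =a=> t23
  t19 = 0 | 0\{b,c} | ((0 + c.0) | a.0) ⊢ =a=> t24, =c=> t25
  t20 = 0 | 0\{b,c} | (0 | c.a.0) ⊢ =c=> t25
  t21 = c.0 | 0\{b,c} | ((0 + c.0) | 0) ⊢ =c=> t24, =c=> t26
  t22 = c.0 | 0\{b,c} | (0 | a.0) ⊢ =a=> t26, =c=> t25
  t23 = a.(c.0 | 0\{b,c}) | (0 | 0) ⊢ =a=> t26
  t24 = 0 | 0\{b,c} | ((0 + c.0) | 0) ⊢ =c=> t27
  t25 = 0 | 0\{b,c} | (0 | a.0) ⊢ =a=> t27
  t26 = c.0 | 0\{b,c} | (0 | 0) ⊢ =c=> t27
  t27 = 0 | 0\{b,c} | (0 | 0) ⊢ ∅
Trace ⟨aaaa⟩ through P, begin at {s0}:
  step 1 (a): {s1, s2}
  step 2 (a): {s3, s4, s5}
  step 3 (a): {s7, s8}
  step 4 (a): {s13}
  ✓ P
Trace ⟨aaaa⟩ through Q, begin at {t0}:
  step 1 (a): {t1, t2}
  step 2 (a): {t3, t4}
  step 3 (a): {t7}
  step 4 (a): ∅ (Q stuck)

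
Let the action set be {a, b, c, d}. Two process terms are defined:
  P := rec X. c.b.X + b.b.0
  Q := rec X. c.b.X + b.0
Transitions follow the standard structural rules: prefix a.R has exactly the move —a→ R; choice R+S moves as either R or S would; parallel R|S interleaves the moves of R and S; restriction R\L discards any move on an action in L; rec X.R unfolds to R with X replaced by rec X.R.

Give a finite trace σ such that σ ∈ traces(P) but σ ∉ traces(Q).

P's transition system — 4 states:
  m0 = rec X. c.b.X + b.b.0 :: =b=> m1, =c=> m2
  m1 = b.0 :: =b=> m3
  m2 = b.(rec X. c.b.X + b.b.0) :: =b=> m0
  m3 = 0 :: ∅
Q's transition system — 3 states:
  n0 = rec X. c.b.X + b.0 :: =b=> n1, =c=> n2
  n1 = 0 :: ∅
  n2 = b.(rec X. c.b.X + b.0) :: =b=> n0
Run σ = ⟨bb⟩ on P: start {m0}
  after b @ step 1: {m1}
  after b @ step 2: {m3}
  — P admits the full trace.
Run σ = ⟨bb⟩ on Q: start {n0}
  after b @ step 1: {n1}
  after b @ step 2: ∅ (Q stuck)

bb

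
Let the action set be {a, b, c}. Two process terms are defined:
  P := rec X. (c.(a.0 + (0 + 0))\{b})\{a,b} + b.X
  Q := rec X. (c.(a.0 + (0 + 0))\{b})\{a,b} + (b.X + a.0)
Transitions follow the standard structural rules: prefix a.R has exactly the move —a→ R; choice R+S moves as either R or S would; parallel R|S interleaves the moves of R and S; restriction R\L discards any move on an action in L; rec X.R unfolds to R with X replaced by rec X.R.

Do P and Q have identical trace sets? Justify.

traces(P) ≠ traces(Q) — witness ⟨a⟩

LTS(P): 2 reachable states
  s0 = rec X. (c.(a.0 + (0 + 0))\{b})\{a,b} + b.X | -b-> s0, -c-> s1
  s1 = (a.0 + (0 + 0))\{b}\{a,b} | (no moves)
LTS(Q): 3 reachable states
  t0 = rec X. (c.(a.0 + (0 + 0))\{b})\{a,b} + (b.X + a.0) | -a-> t1, -b-> t0, -c-> t2
  t1 = 0 | (no moves)
  t2 = (a.0 + (0 + 0))\{b}\{a,b} | (no moves)
Trace ⟨a⟩ through Q, begin at {t0}:
  [1] a ⇒ {t1}
  Q completes σ.
Trace ⟨a⟩ through P, begin at {s0}:
  [1] a ⇒ ∅  — P cannot continue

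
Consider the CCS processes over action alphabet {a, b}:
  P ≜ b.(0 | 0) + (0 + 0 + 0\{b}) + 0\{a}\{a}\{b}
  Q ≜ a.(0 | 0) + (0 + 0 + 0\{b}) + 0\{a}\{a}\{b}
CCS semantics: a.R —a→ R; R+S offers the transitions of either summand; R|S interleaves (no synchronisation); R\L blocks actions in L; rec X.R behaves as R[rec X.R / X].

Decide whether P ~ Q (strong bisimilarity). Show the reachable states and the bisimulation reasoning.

NO

Reachable graph of P (2 states):
  s0 = b.(0 | 0) + (0 + 0 + 0\{b}) + 0\{a}\{a}\{b} ⊢ ··b··> s1
  s1 = 0 | 0 ⊢ stopped
Reachable graph of Q (2 states):
  t0 = a.(0 | 0) + (0 + 0 + 0\{b}) + 0\{a}\{a}\{b} ⊢ ··a··> t1
  t1 = 0 | 0 ⊢ stopped
Coarsest stable partition (strong bisimilarity classes):
  B0 = {s0}
  B1 = {s1, t1}
  B2 = {t0}
s0 ∈ B0, t0 ∈ B2 → different blocks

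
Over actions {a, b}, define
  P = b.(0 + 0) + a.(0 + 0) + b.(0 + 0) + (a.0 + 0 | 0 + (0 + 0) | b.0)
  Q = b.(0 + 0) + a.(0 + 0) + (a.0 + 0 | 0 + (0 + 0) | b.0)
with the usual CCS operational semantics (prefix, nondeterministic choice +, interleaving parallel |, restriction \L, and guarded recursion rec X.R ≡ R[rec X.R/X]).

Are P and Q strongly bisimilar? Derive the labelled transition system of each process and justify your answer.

LTS(P): 4 reachable states
  m0 = b.(0 + 0) + a.(0 + 0) + b.(0 + 0) + (a.0 + 0 | 0 + (0 + 0) | b.0) :: —a→ m1, —a→ m2, —b→ m2, —b→ m3
  m1 = 0 :: (no moves)
  m2 = 0 + 0 :: (no moves)
  m3 = (0 + 0) | 0 :: (no moves)
LTS(Q): 4 reachable states
  n0 = b.(0 + 0) + a.(0 + 0) + (a.0 + 0 | 0 + (0 + 0) | b.0) :: —a→ n1, —a→ n2, —b→ n2, —b→ n3
  n1 = 0 :: (no moves)
  n2 = 0 + 0 :: (no moves)
  n3 = (0 + 0) | 0 :: (no moves)
Partition-refinement fixed point:
  B0 = {m0, n0}
  B1 = {m1, m2, m3, n1, n2, n3}
m0 ∈ B0, n0 ∈ B0 → same block

YES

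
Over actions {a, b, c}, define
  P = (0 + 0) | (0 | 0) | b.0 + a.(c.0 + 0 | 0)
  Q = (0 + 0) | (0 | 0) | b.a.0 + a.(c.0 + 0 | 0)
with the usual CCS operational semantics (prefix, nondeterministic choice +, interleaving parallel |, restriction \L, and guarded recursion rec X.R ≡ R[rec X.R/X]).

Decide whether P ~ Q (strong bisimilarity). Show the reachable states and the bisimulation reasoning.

NO

LTS(P): 4 reachable states
  m0 = (0 + 0) | (0 | 0) | b.0 + a.(c.0 + 0 | 0) → --a--▸ m1, --b--▸ m2
  m1 = c.0 + 0 | 0 → --c--▸ m3
  m2 = (0 + 0) | (0 | 0) | 0 → ∅
  m3 = 0 → ∅
LTS(Q): 5 reachable states
  n0 = (0 + 0) | (0 | 0) | b.a.0 + a.(c.0 + 0 | 0) → --a--▸ n1, --b--▸ n2
  n1 = c.0 + 0 | 0 → --c--▸ n3
  n2 = (0 + 0) | (0 | 0) | a.0 → --a--▸ n4
  n3 = 0 → ∅
  n4 = (0 + 0) | (0 | 0) | 0 → ∅
Bisimilarity quotient blocks:
  B0 = {m0}
  B1 = {m2, m3, n3, n4}
  B2 = {m1, n1}
  B3 = {n0}
  B4 = {n2}
m0 ∈ B0, n0 ∈ B3 → different blocks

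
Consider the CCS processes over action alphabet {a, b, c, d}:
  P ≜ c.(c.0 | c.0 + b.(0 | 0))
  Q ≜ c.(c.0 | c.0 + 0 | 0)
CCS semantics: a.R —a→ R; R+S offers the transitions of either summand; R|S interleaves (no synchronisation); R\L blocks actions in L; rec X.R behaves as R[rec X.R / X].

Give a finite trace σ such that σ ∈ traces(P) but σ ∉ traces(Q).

cb

Reachable graph of P (5 states):
  s0 = c.(c.0 | c.0 + b.(0 | 0)) → =c=> s1
  s1 = c.0 | c.0 + b.(0 | 0) → =b=> s2, =c=> s3, =c=> s4
  s2 = 0 | 0 → deadlocked
  s3 = 0 | c.0 → =c=> s2
  s4 = c.0 | 0 → =c=> s2
Reachable graph of Q (5 states):
  t0 = c.(c.0 | c.0 + 0 | 0) → =c=> t1
  t1 = c.0 | c.0 + 0 | 0 → =c=> t2, =c=> t3
  t2 = 0 | c.0 → =c=> t4
  t3 = c.0 | 0 → =c=> t4
  t4 = 0 | 0 → deadlocked
Executing cb from P (initial set {s0}):
  [1] c ⇒ {s1}
  [2] b ⇒ {s2}
  P completes σ.
Executing cb from Q (initial set {t0}):
  [1] c ⇒ {t1}
  [2] b ⇒ ∅ (Q stuck)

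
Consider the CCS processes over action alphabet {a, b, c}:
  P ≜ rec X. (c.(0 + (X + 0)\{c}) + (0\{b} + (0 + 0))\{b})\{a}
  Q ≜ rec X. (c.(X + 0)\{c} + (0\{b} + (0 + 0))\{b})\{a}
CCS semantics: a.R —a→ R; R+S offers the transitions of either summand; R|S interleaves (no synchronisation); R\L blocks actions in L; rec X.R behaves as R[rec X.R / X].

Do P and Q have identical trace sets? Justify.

traces(P) = traces(Q)

Reachable graph of P (2 states):
  p0 = rec X. (c.(0 + (X + 0)\{c}) + (0\{b} + (0 + 0))\{b})\{a} → ··c··> p1
  p1 = (0 + ((rec X. (c.(0 + (X + 0)\{c}) + (0\{b} + (0 + 0))\{b})\{a}) + 0)\{c})\{a} → deadlocked
Reachable graph of Q (2 states):
  q0 = rec X. (c.(X + 0)\{c} + (0\{b} + (0 + 0))\{b})\{a} → ··c··> q1
  q1 = ((rec X. (c.(X + 0)\{c} + (0\{b} + (0 + 0))\{b})\{a}) + 0)\{c}\{a} → deadlocked
Coarsest stable partition (strong bisimilarity classes):
  B0 = {p0, q0}
  B1 = {p1, q1}
p0 ∈ B0, q0 ∈ B0 → same block
Bisimilar ⇒ trace-equivalent.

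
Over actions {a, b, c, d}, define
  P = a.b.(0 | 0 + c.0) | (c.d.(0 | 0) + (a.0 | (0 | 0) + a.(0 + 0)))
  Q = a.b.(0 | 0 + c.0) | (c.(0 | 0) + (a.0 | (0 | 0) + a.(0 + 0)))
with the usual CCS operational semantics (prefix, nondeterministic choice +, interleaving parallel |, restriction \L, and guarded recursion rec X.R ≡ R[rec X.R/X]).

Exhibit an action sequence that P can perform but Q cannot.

cd

Reachable graph of P (20 states):
  p0 = a.b.(0 | 0 + c.0) | (c.d.(0 | 0) + (a.0 | (0 | 0) + a.(0 + 0))) ⊢ =a=> p1, =a=> p2, =a=> p3, =c=> p4
  p1 = a.b.(0 | 0 + c.0) | (0 + 0) ⊢ =a=> p5
  p2 = a.b.(0 | 0 + c.0) | (0 | (0 | 0)) ⊢ =a=> p6
  p3 = b.(0 | 0 + c.0) | (c.d.(0 | 0) + (a.0 | (0 | 0) + a.(0 + 0))) ⊢ =a=> p5, =a=> p6, =b=> p7, =c=> p8
  p4 = a.b.(0 | 0 + c.0) | d.(0 | 0) ⊢ =a=> p8, =d=> p9
  p5 = b.(0 | 0 + c.0) | (0 + 0) ⊢ =b=> p10
  p6 = b.(0 | 0 + c.0) | (0 | (0 | 0)) ⊢ =b=> p11
  p7 = (0 | 0 + c.0) | (c.d.(0 | 0) + (a.0 | (0 | 0) + a.(0 + 0))) ⊢ =a=> p10, =a=> p11, =c=> p12, =c=> p13
  p8 = b.(0 | 0 + c.0) | d.(0 | 0) ⊢ =b=> p12, =d=> p14
  p9 = a.b.(0 | 0 + c.0) | (0 | 0) ⊢ =a=> p14
  p10 = (0 | 0 + c.0) | (0 + 0) ⊢ =c=> p15
  p11 = (0 | 0 + c.0) | (0 | (0 | 0)) ⊢ =c=> p16
  p12 = (0 | 0 + c.0) | d.(0 | 0) ⊢ =c=> p17, =d=> p18
  p13 = 0 | (c.d.(0 | 0) + (a.0 | (0 | 0) + a.(0 + 0))) ⊢ =a=> p15, =a=> p16, =c=> p17
  p14 = b.(0 | 0 + c.0) | (0 | 0) ⊢ =b=> p18
  p15 = 0 | (0 + 0) ⊢ deadlocked
  p16 = 0 | (0 | (0 | 0)) ⊢ deadlocked
  p17 = 0 | d.(0 | 0) ⊢ =d=> p19
  p18 = (0 | 0 + c.0) | (0 | 0) ⊢ =c=> p19
  p19 = 0 | (0 | 0) ⊢ deadlocked
Reachable graph of Q (16 states):
  q0 = a.b.(0 | 0 + c.0) | (c.(0 | 0) + (a.0 | (0 | 0) + a.(0 + 0))) ⊢ =a=> q1, =a=> q2, =a=> q3, =c=> q4
  q1 = a.b.(0 | 0 + c.0) | (0 + 0) ⊢ =a=> q5
  q2 = a.b.(0 | 0 + c.0) | (0 | (0 | 0)) ⊢ =a=> q6
  q3 = b.(0 | 0 + c.0) | (c.(0 | 0) + (a.0 | (0 | 0) + a.(0 + 0))) ⊢ =a=> q5, =a=> q6, =b=> q7, =c=> q8
  q4 = a.b.(0 | 0 + c.0) | (0 | 0) ⊢ =a=> q8
  q5 = b.(0 | 0 + c.0) | (0 + 0) ⊢ =b=> q9
  q6 = b.(0 | 0 + c.0) | (0 | (0 | 0)) ⊢ =b=> q10
  q7 = (0 | 0 + c.0) | (c.(0 | 0) + (a.0 | (0 | 0) + a.(0 + 0))) ⊢ =a=> q10, =a=> q9, =c=> q11, =c=> q12
  q8 = b.(0 | 0 + c.0) | (0 | 0) ⊢ =b=> q11
  q9 = (0 | 0 + c.0) | (0 + 0) ⊢ =c=> q13
  q10 = (0 | 0 + c.0) | (0 | (0 | 0)) ⊢ =c=> q14
  q11 = (0 | 0 + c.0) | (0 | 0) ⊢ =c=> q15
  q12 = 0 | (c.(0 | 0) + (a.0 | (0 | 0) + a.(0 + 0))) ⊢ =a=> q13, =a=> q14, =c=> q15
  q13 = 0 | (0 + 0) ⊢ deadlocked
  q14 = 0 | (0 | (0 | 0)) ⊢ deadlocked
  q15 = 0 | (0 | 0) ⊢ deadlocked
Trace ⟨cd⟩ through P, begin at {p0}:
  after c @ step 1: {p4}
  after d @ step 2: {p9}
  P completes σ.
Trace ⟨cd⟩ through Q, begin at {q0}:
  after c @ step 1: {q4}
  after d @ step 2: no successor for Q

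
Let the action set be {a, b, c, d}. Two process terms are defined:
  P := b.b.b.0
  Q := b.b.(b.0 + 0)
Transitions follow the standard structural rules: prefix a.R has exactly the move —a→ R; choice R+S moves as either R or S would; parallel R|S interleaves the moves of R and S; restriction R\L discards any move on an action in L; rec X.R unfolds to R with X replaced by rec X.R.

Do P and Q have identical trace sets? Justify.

P's transition system — 4 states:
  u0 = b.b.b.0 ⊢ ··b··> u1
  u1 = b.b.0 ⊢ ··b··> u2
  u2 = b.0 ⊢ ··b··> u3
  u3 = 0 ⊢ ∅
Q's transition system — 4 states:
  v0 = b.b.(b.0 + 0) ⊢ ··b··> v1
  v1 = b.(b.0 + 0) ⊢ ··b··> v2
  v2 = b.0 + 0 ⊢ ··b··> v3
  v3 = 0 ⊢ ∅
Bisimilarity quotient blocks:
  B0 = {u0, v0}
  B1 = {u1, v1}
  B2 = {u2, v2}
  B3 = {u3, v3}
u0 ∈ B0, v0 ∈ B0 → same block
Bisimilar ⇒ trace-equivalent.

traces(P) = traces(Q)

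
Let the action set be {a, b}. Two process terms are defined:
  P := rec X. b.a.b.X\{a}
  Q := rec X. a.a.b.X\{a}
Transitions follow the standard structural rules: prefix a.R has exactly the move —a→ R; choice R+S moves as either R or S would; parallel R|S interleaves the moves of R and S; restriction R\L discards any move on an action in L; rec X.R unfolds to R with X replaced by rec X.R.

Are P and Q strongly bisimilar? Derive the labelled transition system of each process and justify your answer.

NO

Reachable graph of P (5 states):
  p0 = rec X. b.a.b.X\{a} has moves -b-> p1
  p1 = a.b.(rec X. b.a.b.X\{a})\{a} has moves -a-> p2
  p2 = b.(rec X. b.a.b.X\{a})\{a} has moves -b-> p3
  p3 = (rec X. b.a.b.X\{a})\{a} has moves -b-> p4
  p4 = (a.b.(rec X. b.a.b.X\{a})\{a})\{a} has moves (no moves)
Reachable graph of Q (4 states):
  q0 = rec X. a.a.b.X\{a} has moves -a-> q1
  q1 = a.b.(rec X. a.a.b.X\{a})\{a} has moves -a-> q2
  q2 = b.(rec X. a.a.b.X\{a})\{a} has moves -b-> q3
  q3 = (rec X. a.a.b.X\{a})\{a} has moves (no moves)
Partition-refinement fixed point:
  B0 = {p0}
  B1 = {p1}
  B2 = {p2}
  B3 = {p3, q2}
  B4 = {p4, q3}
  B5 = {q0}
  B6 = {q1}
p0 ∈ B0, q0 ∈ B5 → different blocks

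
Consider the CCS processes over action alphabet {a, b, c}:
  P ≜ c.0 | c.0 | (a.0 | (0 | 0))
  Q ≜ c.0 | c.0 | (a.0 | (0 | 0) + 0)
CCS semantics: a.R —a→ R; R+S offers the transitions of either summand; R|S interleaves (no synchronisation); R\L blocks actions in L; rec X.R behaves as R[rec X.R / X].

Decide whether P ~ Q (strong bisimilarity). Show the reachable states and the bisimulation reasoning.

Reachable graph of P (8 states):
  u0 = c.0 | c.0 | (a.0 | (0 | 0)) :: -a-> u1, -c-> u2, -c-> u3
  u1 = c.0 | c.0 | (0 | (0 | 0)) :: -c-> u4, -c-> u5
  u2 = 0 | c.0 | (a.0 | (0 | 0)) :: -a-> u4, -c-> u6
  u3 = c.0 | 0 | (a.0 | (0 | 0)) :: -a-> u5, -c-> u6
  u4 = 0 | c.0 | (0 | (0 | 0)) :: -c-> u7
  u5 = c.0 | 0 | (0 | (0 | 0)) :: -c-> u7
  u6 = 0 | 0 | (a.0 | (0 | 0)) :: -a-> u7
  u7 = 0 | 0 | (0 | (0 | 0)) :: ∅
Reachable graph of Q (8 states):
  v0 = c.0 | c.0 | (a.0 | (0 | 0) + 0) :: -a-> v1, -c-> v2, -c-> v3
  v1 = c.0 | c.0 | (0 | (0 | 0)) :: -c-> v4, -c-> v5
  v2 = 0 | c.0 | (a.0 | (0 | 0) + 0) :: -a-> v4, -c-> v6
  v3 = c.0 | 0 | (a.0 | (0 | 0) + 0) :: -a-> v5, -c-> v6
  v4 = 0 | c.0 | (0 | (0 | 0)) :: -c-> v7
  v5 = c.0 | 0 | (0 | (0 | 0)) :: -c-> v7
  v6 = 0 | 0 | (a.0 | (0 | 0) + 0) :: -a-> v7
  v7 = 0 | 0 | (0 | (0 | 0)) :: ∅
Coarsest stable partition (strong bisimilarity classes):
  B0 = {u0, v0}
  B1 = {u2, u3, v2, v3}
  B2 = {u6, v6}
  B3 = {u7, v7}
  B4 = {u4, u5, v4, v5}
  B5 = {u1, v1}
u0 ∈ B0, v0 ∈ B0 → same block

YES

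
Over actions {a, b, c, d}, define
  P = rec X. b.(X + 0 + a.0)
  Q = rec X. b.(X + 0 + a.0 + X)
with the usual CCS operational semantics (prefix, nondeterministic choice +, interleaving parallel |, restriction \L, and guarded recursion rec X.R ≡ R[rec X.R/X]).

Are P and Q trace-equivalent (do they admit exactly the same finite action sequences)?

YES

LTS(P): 3 reachable states
  u0 = rec X. b.(X + 0 + a.0) | =b=> u1
  u1 = (rec X. b.(X + 0 + a.0)) + 0 + a.0 | =a=> u2, =b=> u1
  u2 = 0 | ·
LTS(Q): 3 reachable states
  v0 = rec X. b.(X + 0 + a.0 + X) | =b=> v1
  v1 = (rec X. b.(X + 0 + a.0 + X)) + 0 + a.0 + (rec X. b.(X + 0 + a.0 + X)) | =a=> v2, =b=> v1
  v2 = 0 | ·
Coarsest stable partition (strong bisimilarity classes):
  B0 = {u0, v0}
  B1 = {u1, v1}
  B2 = {u2, v2}
u0 ∈ B0, v0 ∈ B0 → same block
Bisimilar ⇒ trace-equivalent.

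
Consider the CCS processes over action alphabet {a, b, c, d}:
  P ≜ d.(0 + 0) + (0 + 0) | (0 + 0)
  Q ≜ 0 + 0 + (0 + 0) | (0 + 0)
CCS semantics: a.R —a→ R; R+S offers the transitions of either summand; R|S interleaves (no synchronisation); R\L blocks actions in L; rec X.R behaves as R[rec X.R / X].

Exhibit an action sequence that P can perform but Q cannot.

d

P's transition system — 2 states:
  u0 = d.(0 + 0) + (0 + 0) | (0 + 0) ⊢ ··d··> u1
  u1 = 0 + 0 ⊢ ·
Q's transition system — 1 states:
  v0 = 0 + 0 + (0 + 0) | (0 + 0) ⊢ ·
Run σ = ⟨d⟩ on P: start {u0}
  step 1 (d): {u1}
  P completes σ.
Run σ = ⟨d⟩ on Q: start {v0}
  step 1 (d): no successor for Q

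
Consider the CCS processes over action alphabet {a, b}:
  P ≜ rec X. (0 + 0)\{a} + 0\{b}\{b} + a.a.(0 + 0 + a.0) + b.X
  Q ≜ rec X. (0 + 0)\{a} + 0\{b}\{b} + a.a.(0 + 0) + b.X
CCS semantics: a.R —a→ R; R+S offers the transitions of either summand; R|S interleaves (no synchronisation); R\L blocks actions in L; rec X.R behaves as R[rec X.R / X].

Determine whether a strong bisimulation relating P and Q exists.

not bisimilar

P's transition system — 4 states:
  s0 = rec X. (0 + 0)\{a} + 0\{b}\{b} + a.a.(0 + 0 + a.0) + b.X ⊢ —a→ s1, —b→ s0
  s1 = a.(0 + 0 + a.0) ⊢ —a→ s2
  s2 = 0 + 0 + a.0 ⊢ —a→ s3
  s3 = 0 ⊢ stopped
Q's transition system — 3 states:
  t0 = rec X. (0 + 0)\{a} + 0\{b}\{b} + a.a.(0 + 0) + b.X ⊢ —a→ t1, —b→ t0
  t1 = a.(0 + 0) ⊢ —a→ t2
  t2 = 0 + 0 ⊢ stopped
Partition-refinement fixed point:
  B0 = {s0}
  B1 = {s1}
  B2 = {s2, t1}
  B3 = {s3, t2}
  B4 = {t0}
s0 ∈ B0, t0 ∈ B4 → different blocks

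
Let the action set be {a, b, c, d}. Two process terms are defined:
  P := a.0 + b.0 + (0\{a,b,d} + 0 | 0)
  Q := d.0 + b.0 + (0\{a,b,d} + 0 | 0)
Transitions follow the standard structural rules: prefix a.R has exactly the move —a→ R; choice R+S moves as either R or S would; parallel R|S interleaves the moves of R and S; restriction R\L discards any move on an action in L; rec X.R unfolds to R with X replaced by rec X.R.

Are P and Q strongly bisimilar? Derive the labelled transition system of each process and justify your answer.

NO

P's transition system — 2 states:
  u0 = a.0 + b.0 + (0\{a,b,d} + 0 | 0) ⊢ ··a··> u1, ··b··> u1
  u1 = 0 ⊢ (no moves)
Q's transition system — 2 states:
  v0 = d.0 + b.0 + (0\{a,b,d} + 0 | 0) ⊢ ··b··> v1, ··d··> v1
  v1 = 0 ⊢ (no moves)
Bisimilarity quotient blocks:
  B0 = {u0}
  B1 = {u1, v1}
  B2 = {v0}
u0 ∈ B0, v0 ∈ B2 → different blocks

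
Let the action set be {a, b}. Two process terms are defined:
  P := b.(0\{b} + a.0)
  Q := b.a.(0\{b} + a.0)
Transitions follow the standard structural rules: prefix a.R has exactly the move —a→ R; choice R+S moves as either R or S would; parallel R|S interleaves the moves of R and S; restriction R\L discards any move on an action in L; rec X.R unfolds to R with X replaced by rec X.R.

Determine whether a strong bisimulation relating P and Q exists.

LTS(P): 3 reachable states
  u0 = b.(0\{b} + a.0) has moves =b=> u1
  u1 = 0\{b} + a.0 has moves =a=> u2
  u2 = 0 has moves deadlocked
LTS(Q): 4 reachable states
  v0 = b.a.(0\{b} + a.0) has moves =b=> v1
  v1 = a.(0\{b} + a.0) has moves =a=> v2
  v2 = 0\{b} + a.0 has moves =a=> v3
  v3 = 0 has moves deadlocked
Partition-refinement fixed point:
  B0 = {u0}
  B1 = {u1, v2}
  B2 = {u2, v3}
  B3 = {v0}
  B4 = {v1}
u0 ∈ B0, v0 ∈ B3 → different blocks

P ≁ Q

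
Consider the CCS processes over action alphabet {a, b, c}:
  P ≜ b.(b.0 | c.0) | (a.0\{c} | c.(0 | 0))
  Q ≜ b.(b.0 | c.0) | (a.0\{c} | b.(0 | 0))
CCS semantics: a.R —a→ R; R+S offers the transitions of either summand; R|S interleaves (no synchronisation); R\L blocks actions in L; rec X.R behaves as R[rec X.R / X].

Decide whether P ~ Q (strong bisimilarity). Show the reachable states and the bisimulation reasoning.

P's transition system — 20 states:
  u0 = b.(b.0 | c.0) | (a.0\{c} | c.(0 | 0)) has moves ··a··> u1, ··b··> u2, ··c··> u3
  u1 = b.(b.0 | c.0) | (0\{c} | c.(0 | 0)) has moves ··b··> u4, ··c··> u5
  u2 = b.0 | c.0 | (a.0\{c} | c.(0 | 0)) has moves ··a··> u4, ··b··> u6, ··c··> u7, ··c··> u8
  u3 = b.(b.0 | c.0) | (a.0\{c} | (0 | 0)) has moves ··a··> u5, ··b··> u8
  u4 = b.0 | c.0 | (0\{c} | c.(0 | 0)) has moves ··b··> u9, ··c··> u10, ··c··> u11
  u5 = b.(b.0 | c.0) | (0\{c} | (0 | 0)) has moves ··b··> u11
  u6 = 0 | c.0 | (a.0\{c} | c.(0 | 0)) has moves ··a··> u9, ··c··> u12, ··c··> u13
  u7 = b.0 | 0 | (a.0\{c} | c.(0 | 0)) has moves ··a··> u10, ··b··> u12, ··c··> u14
  u8 = b.0 | c.0 | (a.0\{c} | (0 | 0)) has moves ··a··> u11, ··b··> u13, ··c··> u14
  u9 = 0 | c.0 | (0\{c} | c.(0 | 0)) has moves ··c··> u15, ··c··> u16
  u10 = b.0 | 0 | (0\{c} | c.(0 | 0)) has moves ··b··> u15, ··c··> u17
  u11 = b.0 | c.0 | (0\{c} | (0 | 0)) has moves ··b··> u16, ··c··> u17
  u12 = 0 | 0 | (a.0\{c} | c.(0 | 0)) has moves ··a··> u15, ··c··> u18
  u13 = 0 | c.0 | (a.0\{c} | (0 | 0)) has moves ··a··> u16, ··c··> u18
  u14 = b.0 | 0 | (a.0\{c} | (0 | 0)) has moves ··a··> u17, ··b··> u18
  u15 = 0 | 0 | (0\{c} | c.(0 | 0)) has moves ··c··> u19
  u16 = 0 | c.0 | (0\{c} | (0 | 0)) has moves ··c··> u19
  u17 = b.0 | 0 | (0\{c} | (0 | 0)) has moves ··b··> u19
  u18 = 0 | 0 | (a.0\{c} | (0 | 0)) has moves ··a··> u19
  u19 = 0 | 0 | (0\{c} | (0 | 0)) has moves (no moves)
Q's transition system — 20 states:
  v0 = b.(b.0 | c.0) | (a.0\{c} | b.(0 | 0)) has moves ··a··> v1, ··b··> v2, ··b··> v3
  v1 = b.(b.0 | c.0) | (0\{c} | b.(0 | 0)) has moves ··b··> v4, ··b··> v5
  v2 = b.(b.0 | c.0) | (a.0\{c} | (0 | 0)) has moves ··a··> v4, ··b··> v6
  v3 = b.0 | c.0 | (a.0\{c} | b.(0 | 0)) has moves ··a··> v5, ··b··> v6, ··b··> v7, ··c··> v8
  v4 = b.(b.0 | c.0) | (0\{c} | (0 | 0)) has moves ··b··> v9
  v5 = b.0 | c.0 | (0\{c} | b.(0 | 0)) has moves ··b··> v10, ··b··> v9, ··c··> v11
  v6 = b.0 | c.0 | (a.0\{c} | (0 | 0)) has moves ··a··> v9, ··b··> v12, ··c··> v13
  v7 = 0 | c.0 | (a.0\{c} | b.(0 | 0)) has moves ··a··> v10, ··b··> v12, ··c··> v14
  v8 = b.0 | 0 | (a.0\{c} | b.(0 | 0)) has moves ··a··> v11, ··b··> v13, ··b··> v14
  v9 = b.0 | c.0 | (0\{c} | (0 | 0)) has moves ··b··> v15, ··c··> v16
  v10 = 0 | c.0 | (0\{c} | b.(0 | 0)) has moves ··b··> v15, ··c··> v17
  v11 = b.0 | 0 | (0\{c} | b.(0 | 0)) has moves ··b··> v16, ··b··> v17
  v12 = 0 | c.0 | (a.0\{c} | (0 | 0)) has moves ··a··> v15, ··c··> v18
  v13 = b.0 | 0 | (a.0\{c} | (0 | 0)) has moves ··a··> v16, ··b··> v18
  v14 = 0 | 0 | (a.0\{c} | b.(0 | 0)) has moves ··a··> v17, ··b··> v18
  v15 = 0 | c.0 | (0\{c} | (0 | 0)) has moves ··c··> v19
  v16 = b.0 | 0 | (0\{c} | (0 | 0)) has moves ··b··> v19
  v17 = 0 | 0 | (0\{c} | b.(0 | 0)) has moves ··b··> v19
  v18 = 0 | 0 | (a.0\{c} | (0 | 0)) has moves ··a··> v19
  v19 = 0 | 0 | (0\{c} | (0 | 0)) has moves (no moves)
Coarsest stable partition (strong bisimilarity classes):
  B0 = {u0}
  B1 = {u3, v2}
  B2 = {u5, v4}
  B3 = {u10, u11, v10, v9}
  B4 = {u15, u16, v15}
  B5 = {u19, v19}
  B6 = {u17, v16, v17}
  B7 = {u7, u8, v6, v7}
  B8 = {u12, u13, v12}
  B9 = {u18, v18}
  B10 = {u14, v13, v14}
  B11 = {u1}
  B12 = {u4}
  B13 = {u9}
  B14 = {u2}
  B15 = {u6}
  B16 = {v0}
  B17 = {v1}
  B18 = {v5}
  B19 = {v11}
  B20 = {v3}
  B21 = {v8}
u0 ∈ B0, v0 ∈ B16 → different blocks

P ≁ Q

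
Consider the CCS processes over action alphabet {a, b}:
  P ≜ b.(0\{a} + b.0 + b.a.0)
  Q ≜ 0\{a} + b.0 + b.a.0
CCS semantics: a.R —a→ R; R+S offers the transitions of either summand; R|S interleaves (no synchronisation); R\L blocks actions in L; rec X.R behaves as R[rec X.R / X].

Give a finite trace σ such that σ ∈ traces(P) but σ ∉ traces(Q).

P's transition system — 4 states:
  p0 = b.(0\{a} + b.0 + b.a.0) | --b--▸ p1
  p1 = 0\{a} + b.0 + b.a.0 | --b--▸ p2, --b--▸ p3
  p2 = 0 | ·
  p3 = a.0 | --a--▸ p2
Q's transition system — 3 states:
  q0 = 0\{a} + b.0 + b.a.0 | --b--▸ q1, --b--▸ q2
  q1 = 0 | ·
  q2 = a.0 | --a--▸ q1
Trace ⟨bb⟩ through P, begin at {p0}:
  [1] b ⇒ {p1}
  [2] b ⇒ {p2, p3}
  — P admits the full trace.
Trace ⟨bb⟩ through Q, begin at {q0}:
  [1] b ⇒ {q1, q2}
  [2] b ⇒ ∅ (Q stuck)

bb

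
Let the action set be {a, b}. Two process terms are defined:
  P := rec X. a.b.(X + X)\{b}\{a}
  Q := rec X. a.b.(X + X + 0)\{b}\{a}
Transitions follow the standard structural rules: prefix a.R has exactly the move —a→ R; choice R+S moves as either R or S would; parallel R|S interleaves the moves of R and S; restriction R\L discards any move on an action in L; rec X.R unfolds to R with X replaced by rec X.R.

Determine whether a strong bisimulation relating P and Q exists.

P's transition system — 3 states:
  u0 = rec X. a.b.(X + X)\{b}\{a} | =a=> u1
  u1 = b.((rec X. a.b.(X + X)\{b}\{a}) + (rec X. a.b.(X + X)\{b}\{a}))\{b}\{a} | =b=> u2
  u2 = ((rec X. a.b.(X + X)\{b}\{a}) + (rec X. a.b.(X + X)\{b}\{a}))\{b}\{a} | (no moves)
Q's transition system — 3 states:
  v0 = rec X. a.b.(X + X + 0)\{b}\{a} | =a=> v1
  v1 = b.((rec X. a.b.(X + X + 0)\{b}\{a}) + (rec X. a.b.(X + X + 0)\{b}\{a}) + 0)\{b}\{a} | =b=> v2
  v2 = ((rec X. a.b.(X + X + 0)\{b}\{a}) + (rec X. a.b.(X + X + 0)\{b}\{a}) + 0)\{b}\{a} | (no moves)
Bisimilarity quotient blocks:
  B0 = {u0, v0}
  B1 = {u1, v1}
  B2 = {u2, v2}
u0 ∈ B0, v0 ∈ B0 → same block

YES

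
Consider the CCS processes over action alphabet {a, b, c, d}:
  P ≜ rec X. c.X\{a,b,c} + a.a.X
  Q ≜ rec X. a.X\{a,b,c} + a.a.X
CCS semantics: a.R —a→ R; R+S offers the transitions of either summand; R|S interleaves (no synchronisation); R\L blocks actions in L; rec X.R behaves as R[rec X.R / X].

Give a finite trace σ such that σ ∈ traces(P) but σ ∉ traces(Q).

P's transition system — 3 states:
  u0 = rec X. c.X\{a,b,c} + a.a.X :: ··a··> u1, ··c··> u2
  u1 = a.(rec X. c.X\{a,b,c} + a.a.X) :: ··a··> u0
  u2 = (rec X. c.X\{a,b,c} + a.a.X)\{a,b,c} :: ∅
Q's transition system — 3 states:
  v0 = rec X. a.X\{a,b,c} + a.a.X :: ··a··> v1, ··a··> v2
  v1 = (rec X. a.X\{a,b,c} + a.a.X)\{a,b,c} :: ∅
  v2 = a.(rec X. a.X\{a,b,c} + a.a.X) :: ··a··> v0
Executing c from P (initial set {u0}):
  step 1 (c): {u2}
  P completes σ.
Executing c from Q (initial set {v0}):
  step 1 (c): ∅  — Q cannot continue

c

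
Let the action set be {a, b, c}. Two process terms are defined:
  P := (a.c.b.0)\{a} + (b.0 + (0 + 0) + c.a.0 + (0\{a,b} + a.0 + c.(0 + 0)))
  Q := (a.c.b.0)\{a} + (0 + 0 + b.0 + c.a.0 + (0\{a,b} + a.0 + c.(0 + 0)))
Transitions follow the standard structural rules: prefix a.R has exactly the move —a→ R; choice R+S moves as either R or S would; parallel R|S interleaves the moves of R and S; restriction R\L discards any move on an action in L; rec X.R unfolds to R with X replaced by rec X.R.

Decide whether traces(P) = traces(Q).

P's transition system — 4 states:
  u0 = (a.c.b.0)\{a} + (b.0 + (0 + 0) + c.a.0 + (0\{a,b} + a.0 + c.(0 + 0))) has moves =a=> u1, =b=> u1, =c=> u2, =c=> u3
  u1 = 0 has moves ∅
  u2 = 0 + 0 has moves ∅
  u3 = a.0 has moves =a=> u1
Q's transition system — 4 states:
  v0 = (a.c.b.0)\{a} + (0 + 0 + b.0 + c.a.0 + (0\{a,b} + a.0 + c.(0 + 0))) has moves =a=> v1, =b=> v1, =c=> v2, =c=> v3
  v1 = 0 has moves ∅
  v2 = 0 + 0 has moves ∅
  v3 = a.0 has moves =a=> v1
Partition-refinement fixed point:
  B0 = {u0, v0}
  B1 = {u1, u2, v1, v2}
  B2 = {u3, v3}
u0 ∈ B0, v0 ∈ B0 → same block
Bisimilar ⇒ trace-equivalent.

YES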